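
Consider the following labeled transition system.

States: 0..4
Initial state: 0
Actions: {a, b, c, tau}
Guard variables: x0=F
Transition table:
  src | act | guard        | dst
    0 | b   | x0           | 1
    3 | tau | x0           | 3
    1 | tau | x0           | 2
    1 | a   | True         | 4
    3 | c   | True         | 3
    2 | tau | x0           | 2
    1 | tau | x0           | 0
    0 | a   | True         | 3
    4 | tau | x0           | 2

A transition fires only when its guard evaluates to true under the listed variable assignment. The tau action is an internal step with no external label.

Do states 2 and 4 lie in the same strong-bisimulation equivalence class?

Refine partition for ~:
  P[0] = {{0,1,2,3,4}}
  P[1] = {{0,1},{2,4},{3}}
  P[2] = {{0},{1},{2,4},{3}}
Fixed point at round 3; 4 class(es).
2∈{2,4}, 4∈{2,4}

Answer: BISIMILAR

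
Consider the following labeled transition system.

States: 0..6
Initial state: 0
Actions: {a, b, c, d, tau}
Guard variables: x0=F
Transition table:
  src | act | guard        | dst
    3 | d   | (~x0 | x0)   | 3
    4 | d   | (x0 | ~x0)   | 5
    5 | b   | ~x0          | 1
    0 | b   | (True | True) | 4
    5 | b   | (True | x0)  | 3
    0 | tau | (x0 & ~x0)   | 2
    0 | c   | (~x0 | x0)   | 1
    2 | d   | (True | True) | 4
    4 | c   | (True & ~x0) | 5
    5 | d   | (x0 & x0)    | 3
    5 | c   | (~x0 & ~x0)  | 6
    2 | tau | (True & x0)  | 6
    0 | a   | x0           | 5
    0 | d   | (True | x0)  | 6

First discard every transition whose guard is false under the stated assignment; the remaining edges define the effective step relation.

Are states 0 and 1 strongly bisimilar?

Bisimulation quotient by refinement:
  P[0] = {{0,1,2,3,4,5,6}}
  P[1] = {{0},{1,6},{2,3},{4},{5}}
  P[2] = {{0},{1,6},{2},{3},{4},{5}}
stable after 3 split(s): 6 block(s)
class of 0: {0}; class of 1: {1,6}

Answer: NOT BISIMILAR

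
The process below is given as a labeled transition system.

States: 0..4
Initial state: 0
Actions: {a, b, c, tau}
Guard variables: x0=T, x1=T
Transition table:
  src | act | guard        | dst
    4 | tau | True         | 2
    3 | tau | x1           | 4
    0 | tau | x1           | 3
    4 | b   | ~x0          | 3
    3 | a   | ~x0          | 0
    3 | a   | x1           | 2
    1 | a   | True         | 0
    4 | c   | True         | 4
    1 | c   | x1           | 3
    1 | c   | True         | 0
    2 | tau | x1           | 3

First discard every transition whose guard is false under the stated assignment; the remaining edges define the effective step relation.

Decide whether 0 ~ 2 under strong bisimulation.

Answer: BISIMILAR

Trace:
Refine partition for ~:
  P[0] = {{0,1,2,3,4}}
  P[1] = {{0,2},{1},{3},{4}}
stable after 2 split(s): 4 block(s)
0∈{0,2}, 2∈{0,2}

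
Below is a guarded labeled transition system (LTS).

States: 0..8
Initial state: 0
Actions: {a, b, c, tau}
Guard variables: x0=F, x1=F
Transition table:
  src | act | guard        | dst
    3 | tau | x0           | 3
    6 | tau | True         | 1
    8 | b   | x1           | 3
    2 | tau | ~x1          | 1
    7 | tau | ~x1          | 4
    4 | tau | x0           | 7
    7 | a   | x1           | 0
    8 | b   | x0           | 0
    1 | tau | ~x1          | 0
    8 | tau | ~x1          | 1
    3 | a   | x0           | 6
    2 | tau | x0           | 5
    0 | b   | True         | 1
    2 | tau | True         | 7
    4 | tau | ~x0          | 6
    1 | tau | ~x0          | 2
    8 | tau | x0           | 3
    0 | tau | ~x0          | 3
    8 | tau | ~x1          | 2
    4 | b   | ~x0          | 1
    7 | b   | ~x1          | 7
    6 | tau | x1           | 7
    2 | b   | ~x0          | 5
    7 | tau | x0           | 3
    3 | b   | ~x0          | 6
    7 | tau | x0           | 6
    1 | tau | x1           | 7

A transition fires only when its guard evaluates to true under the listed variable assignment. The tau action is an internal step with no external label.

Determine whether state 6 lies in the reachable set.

Answer: REACHABLE

Working:
15 transition(s) survive guard evaluation.
depth 0: {0}
depth 1: {1,3}  total {0,1,3}
depth 2: {2,6}  total {0,1,2,3,6}
depth 3: {5,7}  total {0,1,2,3,5,6,7}
depth 4: {4}  total {0,1,2,3,4,5,6,7}
Reachable = {0,1,2,3,4,5,6,7}
Path to 6: tau·b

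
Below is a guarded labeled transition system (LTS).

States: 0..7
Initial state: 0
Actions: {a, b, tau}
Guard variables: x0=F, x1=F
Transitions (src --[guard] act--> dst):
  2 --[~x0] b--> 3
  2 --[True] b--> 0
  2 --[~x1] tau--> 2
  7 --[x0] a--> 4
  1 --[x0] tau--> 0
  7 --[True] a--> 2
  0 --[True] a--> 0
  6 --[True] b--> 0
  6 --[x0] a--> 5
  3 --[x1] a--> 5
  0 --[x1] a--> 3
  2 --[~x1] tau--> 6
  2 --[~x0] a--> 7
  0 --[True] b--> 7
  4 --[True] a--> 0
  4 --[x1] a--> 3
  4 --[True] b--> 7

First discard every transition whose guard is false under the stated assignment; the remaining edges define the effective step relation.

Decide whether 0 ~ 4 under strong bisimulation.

Bisimulation quotient by refinement:
  P[0] = {{0,1,2,3,4,5,6,7}}
  P[1] = {{0,4},{1,3,5},{2},{6},{7}}
stable after 2 split(s): 5 block(s)
0∈{0,4}, 4∈{0,4}

Answer: BISIMILAR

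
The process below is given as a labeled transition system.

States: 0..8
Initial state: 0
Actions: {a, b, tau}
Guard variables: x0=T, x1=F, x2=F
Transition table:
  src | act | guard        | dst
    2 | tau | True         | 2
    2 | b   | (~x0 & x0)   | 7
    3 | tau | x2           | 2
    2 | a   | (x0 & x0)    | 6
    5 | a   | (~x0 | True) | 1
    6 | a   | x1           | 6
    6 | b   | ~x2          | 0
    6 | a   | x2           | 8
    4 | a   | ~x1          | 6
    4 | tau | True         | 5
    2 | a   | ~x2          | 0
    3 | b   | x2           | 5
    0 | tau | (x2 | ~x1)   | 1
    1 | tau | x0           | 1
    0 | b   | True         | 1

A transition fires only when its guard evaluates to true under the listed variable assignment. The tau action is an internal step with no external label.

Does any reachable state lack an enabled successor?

Reachable = {0,1}
  0: b→1  tau→1  [2 exit(s)]
  1: tau→1  [1 exit(s)]

Answer: DEADLOCK-FREE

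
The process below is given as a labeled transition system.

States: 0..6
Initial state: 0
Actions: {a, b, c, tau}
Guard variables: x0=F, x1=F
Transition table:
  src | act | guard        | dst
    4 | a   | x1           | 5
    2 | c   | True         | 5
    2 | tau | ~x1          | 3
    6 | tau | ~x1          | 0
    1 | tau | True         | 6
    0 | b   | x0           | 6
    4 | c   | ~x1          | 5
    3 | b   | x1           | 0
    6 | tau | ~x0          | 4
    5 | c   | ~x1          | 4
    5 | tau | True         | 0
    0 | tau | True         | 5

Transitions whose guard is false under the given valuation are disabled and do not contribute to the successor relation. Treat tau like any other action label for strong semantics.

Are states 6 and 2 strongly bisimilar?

Answer: NOT BISIMILAR

Working:
Bisimulation quotient by refinement:
  P[0] = {{0,1,2,3,4,5,6}}
  P[1] = {{0,1,6},{2,5},{3},{4}}
  P[2] = {{0},{1},{2},{3},{4},{5},{6}}
Fixed point at round 3; 7 class(es).
[6]={6}  [2]={2}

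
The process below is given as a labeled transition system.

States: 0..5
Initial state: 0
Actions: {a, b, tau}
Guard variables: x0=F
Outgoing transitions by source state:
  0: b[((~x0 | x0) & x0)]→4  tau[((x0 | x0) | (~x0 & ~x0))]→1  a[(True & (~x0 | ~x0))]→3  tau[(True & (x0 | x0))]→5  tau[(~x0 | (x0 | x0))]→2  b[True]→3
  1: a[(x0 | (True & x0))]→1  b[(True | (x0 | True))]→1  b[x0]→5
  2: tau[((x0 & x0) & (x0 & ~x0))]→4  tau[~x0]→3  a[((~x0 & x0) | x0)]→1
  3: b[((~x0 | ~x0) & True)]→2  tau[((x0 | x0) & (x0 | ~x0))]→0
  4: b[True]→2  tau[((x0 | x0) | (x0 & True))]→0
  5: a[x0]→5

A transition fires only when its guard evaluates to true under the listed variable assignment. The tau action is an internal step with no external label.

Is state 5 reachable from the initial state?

After dropping false guards: 8 live edges.
Layer 0: {0}
Layer 1: {1,2,3}  cumulative {0,1,2,3}
Reachable = {0,1,2,3}

Answer: UNREACHABLE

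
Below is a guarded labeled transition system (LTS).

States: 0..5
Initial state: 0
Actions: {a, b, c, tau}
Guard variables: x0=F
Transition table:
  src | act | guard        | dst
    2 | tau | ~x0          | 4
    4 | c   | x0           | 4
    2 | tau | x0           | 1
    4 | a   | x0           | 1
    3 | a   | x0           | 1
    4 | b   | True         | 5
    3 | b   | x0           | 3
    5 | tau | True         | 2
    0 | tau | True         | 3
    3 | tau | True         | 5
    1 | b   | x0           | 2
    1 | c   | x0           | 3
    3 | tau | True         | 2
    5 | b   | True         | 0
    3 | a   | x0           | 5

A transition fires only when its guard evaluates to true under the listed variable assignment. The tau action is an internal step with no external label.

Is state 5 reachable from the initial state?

Guard filter leaves 7 enabled edge(s).
depth 0: {0}
depth 1: {3}  now seen {0,3}
depth 2: {2,5}  now seen {0,2,3,5}
depth 3: {4}  now seen {0,2,3,4,5}
Reach set: {0,2,3,4,5}
Path to 5: tau·tau

Answer: REACHABLE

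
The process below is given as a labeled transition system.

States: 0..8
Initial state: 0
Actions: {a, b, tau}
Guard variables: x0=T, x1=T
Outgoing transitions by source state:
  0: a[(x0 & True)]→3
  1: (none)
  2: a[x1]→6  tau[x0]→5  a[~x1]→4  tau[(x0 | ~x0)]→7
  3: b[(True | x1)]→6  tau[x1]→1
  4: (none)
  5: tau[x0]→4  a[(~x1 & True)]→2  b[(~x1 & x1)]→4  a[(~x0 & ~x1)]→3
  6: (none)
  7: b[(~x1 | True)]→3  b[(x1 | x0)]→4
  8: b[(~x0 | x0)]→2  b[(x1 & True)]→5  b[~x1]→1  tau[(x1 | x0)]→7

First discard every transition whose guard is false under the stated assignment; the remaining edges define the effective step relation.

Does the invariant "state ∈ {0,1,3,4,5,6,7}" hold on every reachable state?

Inv-set: {0,1,3,4,5,6,7}
Reach set: {0,1,3,6}
  0: ✓
  1: ✓
  3: ✓
  6: ✓

Answer: INVARIANT HOLDS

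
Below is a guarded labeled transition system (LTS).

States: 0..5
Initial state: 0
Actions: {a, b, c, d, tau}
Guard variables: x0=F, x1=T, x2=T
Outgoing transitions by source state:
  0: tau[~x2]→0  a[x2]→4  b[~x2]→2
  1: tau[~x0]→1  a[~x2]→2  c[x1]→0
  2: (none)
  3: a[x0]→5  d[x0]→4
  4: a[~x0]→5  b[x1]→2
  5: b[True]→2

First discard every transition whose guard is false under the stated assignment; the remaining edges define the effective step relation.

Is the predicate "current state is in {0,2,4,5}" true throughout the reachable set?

Allowed set {0,2,4,5}
Reach set: {0,2,4,5}
  0: safe
  2: safe
  4: safe
  5: safe

Answer: INVARIANT HOLDS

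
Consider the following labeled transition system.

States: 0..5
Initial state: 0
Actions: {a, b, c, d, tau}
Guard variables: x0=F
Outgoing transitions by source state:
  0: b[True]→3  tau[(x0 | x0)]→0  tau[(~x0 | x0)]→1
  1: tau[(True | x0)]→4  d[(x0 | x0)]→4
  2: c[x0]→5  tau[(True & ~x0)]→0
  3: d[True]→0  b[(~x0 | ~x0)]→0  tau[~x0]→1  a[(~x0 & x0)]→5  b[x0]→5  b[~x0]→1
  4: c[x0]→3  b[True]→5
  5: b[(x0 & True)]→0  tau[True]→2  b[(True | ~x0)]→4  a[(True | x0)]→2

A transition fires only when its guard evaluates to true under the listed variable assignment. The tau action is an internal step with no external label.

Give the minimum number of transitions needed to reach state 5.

Answer: 3

Trace:
BFS to 5:
  Layer 0: {0}
  Layer 1: {1,3}
  Layer 2: {4}
  Layer 3: {5}
5 enters at depth 3; path tau·tau·b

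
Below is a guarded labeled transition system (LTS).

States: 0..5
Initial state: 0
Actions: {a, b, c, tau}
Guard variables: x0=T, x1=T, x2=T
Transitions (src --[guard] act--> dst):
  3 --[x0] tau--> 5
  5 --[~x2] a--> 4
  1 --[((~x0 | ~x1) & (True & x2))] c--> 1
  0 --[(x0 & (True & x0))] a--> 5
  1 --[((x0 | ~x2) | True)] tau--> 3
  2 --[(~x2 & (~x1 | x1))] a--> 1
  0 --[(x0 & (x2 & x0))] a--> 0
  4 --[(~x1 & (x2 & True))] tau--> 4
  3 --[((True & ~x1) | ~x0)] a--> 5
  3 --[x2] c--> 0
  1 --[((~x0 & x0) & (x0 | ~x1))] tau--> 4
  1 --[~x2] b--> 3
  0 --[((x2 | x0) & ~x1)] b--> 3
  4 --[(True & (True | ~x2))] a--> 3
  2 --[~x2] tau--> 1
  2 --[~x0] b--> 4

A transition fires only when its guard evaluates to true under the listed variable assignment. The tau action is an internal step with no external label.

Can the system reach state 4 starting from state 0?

Answer: UNREACHABLE

Analysis:
Guard filter leaves 6 enabled edge(s).
depth 0: {0}
depth 1: {5}  total {0,5}
Reach set: {0,5}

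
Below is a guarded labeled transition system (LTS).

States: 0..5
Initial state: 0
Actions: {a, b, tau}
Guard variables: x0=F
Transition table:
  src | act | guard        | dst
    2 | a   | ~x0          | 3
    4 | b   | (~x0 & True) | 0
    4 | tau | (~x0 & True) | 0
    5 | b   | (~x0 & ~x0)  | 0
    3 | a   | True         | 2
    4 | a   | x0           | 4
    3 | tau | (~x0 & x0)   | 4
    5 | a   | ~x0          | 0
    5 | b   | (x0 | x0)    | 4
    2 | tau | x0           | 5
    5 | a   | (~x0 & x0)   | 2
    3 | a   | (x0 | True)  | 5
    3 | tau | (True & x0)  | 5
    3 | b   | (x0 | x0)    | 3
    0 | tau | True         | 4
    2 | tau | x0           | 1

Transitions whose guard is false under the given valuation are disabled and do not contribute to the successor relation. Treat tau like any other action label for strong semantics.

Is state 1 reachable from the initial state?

Guard filter leaves 8 enabled edge(s).
Layer 0: {0}
Layer 1: {4}  cumulative {0,4}
R = {0,4}

Answer: UNREACHABLE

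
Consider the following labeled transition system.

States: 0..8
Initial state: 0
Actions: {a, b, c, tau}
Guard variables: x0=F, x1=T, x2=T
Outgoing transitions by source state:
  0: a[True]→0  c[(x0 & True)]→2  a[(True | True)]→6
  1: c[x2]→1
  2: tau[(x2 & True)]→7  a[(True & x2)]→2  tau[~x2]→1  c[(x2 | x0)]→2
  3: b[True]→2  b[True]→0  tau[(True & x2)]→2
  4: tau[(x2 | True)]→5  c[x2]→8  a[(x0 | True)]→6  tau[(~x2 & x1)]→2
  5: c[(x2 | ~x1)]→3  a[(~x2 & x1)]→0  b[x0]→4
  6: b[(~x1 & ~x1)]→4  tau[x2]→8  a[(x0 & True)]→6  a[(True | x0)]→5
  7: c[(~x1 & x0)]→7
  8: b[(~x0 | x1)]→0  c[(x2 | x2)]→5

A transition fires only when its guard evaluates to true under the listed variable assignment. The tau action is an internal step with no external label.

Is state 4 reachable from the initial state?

Answer: UNREACHABLE

Trace:
17 transition(s) survive guard evaluation.
depth 0: {0}
depth 1: {6}  total {0,6}
depth 2: {5,8}  total {0,5,6,8}
depth 3: {3}  total {0,3,5,6,8}
depth 4: {2}  total {0,2,3,5,6,8}
depth 5: {7}  total {0,2,3,5,6,7,8}
R = {0,2,3,5,6,7,8}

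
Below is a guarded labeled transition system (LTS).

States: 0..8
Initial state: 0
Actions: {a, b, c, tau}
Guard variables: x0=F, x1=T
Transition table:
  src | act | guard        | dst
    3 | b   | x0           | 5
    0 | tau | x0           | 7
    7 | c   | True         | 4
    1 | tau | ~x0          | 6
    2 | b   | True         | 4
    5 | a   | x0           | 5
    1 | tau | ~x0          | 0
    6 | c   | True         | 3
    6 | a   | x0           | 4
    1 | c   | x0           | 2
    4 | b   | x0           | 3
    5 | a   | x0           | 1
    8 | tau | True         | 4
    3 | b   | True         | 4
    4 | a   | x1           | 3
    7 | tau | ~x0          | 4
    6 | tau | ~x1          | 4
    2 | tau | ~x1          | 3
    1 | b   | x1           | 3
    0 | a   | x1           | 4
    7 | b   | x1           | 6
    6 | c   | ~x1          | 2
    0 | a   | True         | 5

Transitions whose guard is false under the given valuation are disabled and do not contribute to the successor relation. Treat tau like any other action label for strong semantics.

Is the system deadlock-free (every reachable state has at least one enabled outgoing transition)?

Answer: DEADLOCK at state 5

Analysis:
Reachable = {0,3,4,5}
  0: a→4  a→5  [2 out]
  3: b→4  [1 out]
  4: a→3  [1 out]
  5: ∅  [deadlock]
Path to 5: a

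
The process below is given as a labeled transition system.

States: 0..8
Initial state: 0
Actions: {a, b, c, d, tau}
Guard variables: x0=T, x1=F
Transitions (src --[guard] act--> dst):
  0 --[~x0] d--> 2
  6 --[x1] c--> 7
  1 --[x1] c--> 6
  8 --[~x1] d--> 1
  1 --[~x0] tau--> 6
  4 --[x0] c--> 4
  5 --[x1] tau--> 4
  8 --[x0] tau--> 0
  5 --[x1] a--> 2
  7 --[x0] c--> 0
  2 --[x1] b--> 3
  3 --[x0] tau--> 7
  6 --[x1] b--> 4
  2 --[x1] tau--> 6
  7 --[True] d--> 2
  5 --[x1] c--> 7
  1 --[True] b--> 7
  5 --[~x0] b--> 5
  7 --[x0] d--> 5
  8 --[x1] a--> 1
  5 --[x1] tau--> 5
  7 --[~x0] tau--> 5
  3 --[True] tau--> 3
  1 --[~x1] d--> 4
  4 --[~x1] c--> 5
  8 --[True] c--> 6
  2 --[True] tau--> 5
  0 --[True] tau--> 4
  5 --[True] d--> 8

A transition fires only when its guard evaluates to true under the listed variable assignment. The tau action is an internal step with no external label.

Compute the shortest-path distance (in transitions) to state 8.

Answer: 3

Working:
Breadth-first toward 8:
  depth 0: {0}
  depth 1: {4}
  depth 2: {5}
  depth 3: {8}
8 enters at depth 3; path tau·c·d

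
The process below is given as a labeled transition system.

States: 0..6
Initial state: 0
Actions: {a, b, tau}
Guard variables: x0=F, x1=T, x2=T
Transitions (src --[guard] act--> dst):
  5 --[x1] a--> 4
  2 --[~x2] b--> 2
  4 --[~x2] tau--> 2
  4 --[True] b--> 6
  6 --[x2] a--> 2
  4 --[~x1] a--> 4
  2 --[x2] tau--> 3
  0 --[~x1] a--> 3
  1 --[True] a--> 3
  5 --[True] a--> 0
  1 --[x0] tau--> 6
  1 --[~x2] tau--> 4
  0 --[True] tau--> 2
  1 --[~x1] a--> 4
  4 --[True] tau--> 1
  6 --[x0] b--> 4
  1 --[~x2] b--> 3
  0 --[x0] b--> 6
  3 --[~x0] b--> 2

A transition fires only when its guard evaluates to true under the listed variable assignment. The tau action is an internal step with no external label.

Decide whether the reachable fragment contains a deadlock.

Reachable = {0,2,3}
  0: tau→2  [deg 1]
  2: tau→3  [deg 1]
  3: b→2  [deg 1]

Answer: DEADLOCK-FREE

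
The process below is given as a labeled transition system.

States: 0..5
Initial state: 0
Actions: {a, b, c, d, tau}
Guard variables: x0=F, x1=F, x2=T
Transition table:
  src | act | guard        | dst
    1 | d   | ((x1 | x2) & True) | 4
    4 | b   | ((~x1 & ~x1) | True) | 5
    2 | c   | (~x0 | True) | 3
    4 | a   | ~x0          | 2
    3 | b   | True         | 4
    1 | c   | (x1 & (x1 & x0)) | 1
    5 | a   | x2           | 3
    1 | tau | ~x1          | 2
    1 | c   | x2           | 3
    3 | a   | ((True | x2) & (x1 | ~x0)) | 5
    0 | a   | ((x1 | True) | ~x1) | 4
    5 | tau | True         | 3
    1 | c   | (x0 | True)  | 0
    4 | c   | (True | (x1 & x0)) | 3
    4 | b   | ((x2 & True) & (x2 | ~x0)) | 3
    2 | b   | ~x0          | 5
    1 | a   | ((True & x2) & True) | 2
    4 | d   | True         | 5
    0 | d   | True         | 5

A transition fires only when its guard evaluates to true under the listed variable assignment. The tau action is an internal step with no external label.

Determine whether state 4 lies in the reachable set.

Guard filter leaves 18 enabled edge(s).
Layer 0: {0}
Layer 1: {4,5}  total {0,4,5}
Layer 2: {2,3}  total {0,2,3,4,5}
Reach set: {0,2,3,4,5}
witness 4: a

Answer: REACHABLE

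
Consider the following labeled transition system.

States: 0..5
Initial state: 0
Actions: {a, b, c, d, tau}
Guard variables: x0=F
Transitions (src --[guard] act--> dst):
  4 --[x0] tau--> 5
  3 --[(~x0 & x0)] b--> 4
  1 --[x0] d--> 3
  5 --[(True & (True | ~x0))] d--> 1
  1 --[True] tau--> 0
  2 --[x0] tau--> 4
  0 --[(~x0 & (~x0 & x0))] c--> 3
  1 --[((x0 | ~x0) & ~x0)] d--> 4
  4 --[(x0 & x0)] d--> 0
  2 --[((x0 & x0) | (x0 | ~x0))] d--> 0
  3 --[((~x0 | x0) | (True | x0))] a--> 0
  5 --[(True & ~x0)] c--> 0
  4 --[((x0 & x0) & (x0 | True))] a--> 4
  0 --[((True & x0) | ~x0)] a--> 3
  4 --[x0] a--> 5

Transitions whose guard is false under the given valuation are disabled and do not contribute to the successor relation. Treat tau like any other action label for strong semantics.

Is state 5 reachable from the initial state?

Guard filter leaves 7 enabled edge(s).
L0 = {0}
L1 = {3}  cumulative {0,3}
Reach set: {0,3}

Answer: UNREACHABLE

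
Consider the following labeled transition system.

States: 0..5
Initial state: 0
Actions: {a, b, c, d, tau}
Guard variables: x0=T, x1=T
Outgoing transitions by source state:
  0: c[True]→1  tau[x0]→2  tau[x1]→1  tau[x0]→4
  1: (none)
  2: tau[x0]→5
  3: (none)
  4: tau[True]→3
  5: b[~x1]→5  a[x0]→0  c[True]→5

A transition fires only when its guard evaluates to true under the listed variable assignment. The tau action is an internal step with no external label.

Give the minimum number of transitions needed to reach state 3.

Answer: 2

Analysis:
Breadth-first toward 3:
  L0 = {0}
  L1 = {1,2,4}
  L2 = {3,5}
3 enters at depth 2; path tau·tau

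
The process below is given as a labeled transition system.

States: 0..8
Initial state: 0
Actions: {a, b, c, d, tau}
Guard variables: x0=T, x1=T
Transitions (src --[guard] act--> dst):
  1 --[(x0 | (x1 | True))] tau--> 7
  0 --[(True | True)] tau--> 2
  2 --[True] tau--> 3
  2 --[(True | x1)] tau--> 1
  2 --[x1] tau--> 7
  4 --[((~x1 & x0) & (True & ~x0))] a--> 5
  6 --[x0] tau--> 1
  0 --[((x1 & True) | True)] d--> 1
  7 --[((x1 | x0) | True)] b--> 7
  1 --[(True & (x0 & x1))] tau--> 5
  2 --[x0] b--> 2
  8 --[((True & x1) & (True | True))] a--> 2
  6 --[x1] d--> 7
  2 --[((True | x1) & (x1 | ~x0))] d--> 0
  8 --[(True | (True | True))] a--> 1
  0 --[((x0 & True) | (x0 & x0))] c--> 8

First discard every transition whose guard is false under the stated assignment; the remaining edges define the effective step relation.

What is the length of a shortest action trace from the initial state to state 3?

Answer: 2

Analysis:
Breadth-first toward 3:
  L0 = {0}
  L1 = {1,2,8}
  L2 = {3,5,7}
depth(3)=2, e.g. tau·tau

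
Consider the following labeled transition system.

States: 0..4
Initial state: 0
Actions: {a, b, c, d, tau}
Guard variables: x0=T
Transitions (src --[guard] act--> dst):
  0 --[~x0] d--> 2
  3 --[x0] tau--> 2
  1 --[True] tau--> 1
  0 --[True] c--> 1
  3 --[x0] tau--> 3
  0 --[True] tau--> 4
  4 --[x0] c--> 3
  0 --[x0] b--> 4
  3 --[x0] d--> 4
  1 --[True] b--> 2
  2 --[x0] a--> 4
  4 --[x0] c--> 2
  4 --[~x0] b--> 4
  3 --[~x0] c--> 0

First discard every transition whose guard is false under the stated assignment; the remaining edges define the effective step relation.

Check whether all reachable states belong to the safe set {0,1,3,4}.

Answer: INVARIANT VIOLATED at state 2

Analysis:
Allowed set {0,1,3,4}
Reach set: {0,1,2,3,4}
  0: ok
  1: ok
  2: VIOLATES
  3: ok
  4: ok
counterexample path to 2: c·b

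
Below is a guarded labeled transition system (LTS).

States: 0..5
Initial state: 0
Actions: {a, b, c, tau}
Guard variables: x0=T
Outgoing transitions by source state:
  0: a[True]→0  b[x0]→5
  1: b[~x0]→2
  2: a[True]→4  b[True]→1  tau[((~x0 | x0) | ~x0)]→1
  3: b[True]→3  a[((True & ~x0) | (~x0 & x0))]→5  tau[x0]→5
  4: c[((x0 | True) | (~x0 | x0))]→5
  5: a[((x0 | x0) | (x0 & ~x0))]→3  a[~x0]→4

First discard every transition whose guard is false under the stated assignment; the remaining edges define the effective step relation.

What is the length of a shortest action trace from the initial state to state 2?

Breadth-first toward 2:
  L0 = {0}
  L1 = {5}
  L2 = {3}
2 never appears.

Answer: UNREACHABLE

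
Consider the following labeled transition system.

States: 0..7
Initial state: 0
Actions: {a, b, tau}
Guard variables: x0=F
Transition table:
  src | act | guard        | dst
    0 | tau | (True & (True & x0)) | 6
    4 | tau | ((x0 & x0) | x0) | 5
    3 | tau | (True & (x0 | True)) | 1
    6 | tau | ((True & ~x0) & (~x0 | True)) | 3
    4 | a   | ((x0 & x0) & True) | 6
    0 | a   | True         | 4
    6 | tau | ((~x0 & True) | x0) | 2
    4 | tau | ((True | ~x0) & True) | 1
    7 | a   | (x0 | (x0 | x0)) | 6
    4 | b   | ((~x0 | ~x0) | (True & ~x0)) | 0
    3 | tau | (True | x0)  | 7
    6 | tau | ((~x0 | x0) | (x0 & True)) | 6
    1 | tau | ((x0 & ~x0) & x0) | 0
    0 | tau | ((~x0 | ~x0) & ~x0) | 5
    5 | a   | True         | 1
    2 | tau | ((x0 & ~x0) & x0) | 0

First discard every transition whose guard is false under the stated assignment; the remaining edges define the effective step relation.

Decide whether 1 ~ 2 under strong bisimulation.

Answer: BISIMILAR

Analysis:
Compute ~ classes (split until stable):
  π0 = {{0,1,2,3,4,5,6,7}}
  π1 = {{0},{1,2,7},{3,6},{4},{5}}
  π2 = {{0},{1,2,7},{3},{4},{5},{6}}
stable after 3 split(s): 6 block(s)
class of 1: {1,2,7}; class of 2: {1,2,7}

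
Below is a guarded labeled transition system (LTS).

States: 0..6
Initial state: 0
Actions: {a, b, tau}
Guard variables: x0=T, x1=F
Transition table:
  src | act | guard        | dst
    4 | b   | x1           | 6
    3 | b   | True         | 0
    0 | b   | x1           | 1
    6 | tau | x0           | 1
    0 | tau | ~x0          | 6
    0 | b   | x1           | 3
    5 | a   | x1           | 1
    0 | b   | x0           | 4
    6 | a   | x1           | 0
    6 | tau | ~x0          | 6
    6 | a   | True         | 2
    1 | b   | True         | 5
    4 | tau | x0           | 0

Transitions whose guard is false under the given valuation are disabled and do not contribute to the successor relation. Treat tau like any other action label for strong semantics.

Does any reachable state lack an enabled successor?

Answer: DEADLOCK-FREE

Analysis:
R = {0,4}
  0: b→4  [1 exit(s)]
  4: tau→0  [1 exit(s)]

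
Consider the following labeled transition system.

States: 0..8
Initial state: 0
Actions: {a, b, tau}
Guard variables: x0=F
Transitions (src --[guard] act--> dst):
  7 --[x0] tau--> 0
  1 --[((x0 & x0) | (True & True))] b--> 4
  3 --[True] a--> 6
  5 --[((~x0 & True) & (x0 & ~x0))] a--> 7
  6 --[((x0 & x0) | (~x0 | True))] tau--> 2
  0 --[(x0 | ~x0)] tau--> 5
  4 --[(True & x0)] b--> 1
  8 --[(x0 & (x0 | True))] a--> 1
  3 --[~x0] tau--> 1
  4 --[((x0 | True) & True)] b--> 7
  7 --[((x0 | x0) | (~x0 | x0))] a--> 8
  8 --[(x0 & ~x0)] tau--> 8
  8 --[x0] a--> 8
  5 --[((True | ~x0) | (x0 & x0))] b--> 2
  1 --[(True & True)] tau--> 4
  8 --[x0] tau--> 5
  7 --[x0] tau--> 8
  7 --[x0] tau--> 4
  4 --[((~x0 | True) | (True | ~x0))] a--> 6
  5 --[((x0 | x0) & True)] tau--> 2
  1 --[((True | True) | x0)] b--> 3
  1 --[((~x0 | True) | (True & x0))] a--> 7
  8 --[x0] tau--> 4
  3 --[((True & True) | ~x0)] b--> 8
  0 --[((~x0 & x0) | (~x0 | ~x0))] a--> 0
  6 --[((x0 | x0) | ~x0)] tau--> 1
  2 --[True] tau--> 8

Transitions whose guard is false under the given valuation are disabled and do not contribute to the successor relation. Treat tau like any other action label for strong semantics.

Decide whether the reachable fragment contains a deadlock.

Reachable = {0,2,5,8}
  0: a→0  tau→5  [2 exit(s)]
  2: tau→8  [1 exit(s)]
  5: b→2  [1 exit(s)]
  8: ∅  [STUCK]
witness 8: tau·b·tau

Answer: DEADLOCK at state 8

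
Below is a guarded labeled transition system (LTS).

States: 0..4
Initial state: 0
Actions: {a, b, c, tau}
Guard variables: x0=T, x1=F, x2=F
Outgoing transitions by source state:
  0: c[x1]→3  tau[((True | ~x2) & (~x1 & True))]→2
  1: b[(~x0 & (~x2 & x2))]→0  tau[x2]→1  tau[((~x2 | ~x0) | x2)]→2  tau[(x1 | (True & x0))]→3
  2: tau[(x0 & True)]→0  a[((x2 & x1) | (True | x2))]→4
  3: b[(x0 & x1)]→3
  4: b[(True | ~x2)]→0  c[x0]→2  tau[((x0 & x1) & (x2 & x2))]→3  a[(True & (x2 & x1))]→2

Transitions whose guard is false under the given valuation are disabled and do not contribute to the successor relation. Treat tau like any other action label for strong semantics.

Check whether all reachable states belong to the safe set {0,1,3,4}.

Safe = {0,1,3,4}
Reach set: {0,2,4}
  0: ok
  2: outside
  4: ok
witness against invariant: tau → 2

Answer: INVARIANT VIOLATED at state 2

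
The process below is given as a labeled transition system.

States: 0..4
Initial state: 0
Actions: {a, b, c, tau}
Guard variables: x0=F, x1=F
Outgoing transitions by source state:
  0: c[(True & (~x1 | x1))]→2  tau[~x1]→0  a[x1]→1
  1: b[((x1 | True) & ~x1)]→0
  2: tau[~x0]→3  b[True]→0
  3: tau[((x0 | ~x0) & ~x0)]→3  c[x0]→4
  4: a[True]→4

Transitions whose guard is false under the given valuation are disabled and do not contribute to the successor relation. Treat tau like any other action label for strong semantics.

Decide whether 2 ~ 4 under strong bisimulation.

Refine partition for ~:
  π0 = {{0,1,2,3,4}}
  π1 = {{0},{1},{2},{3},{4}}
Fixed point at round 2; 5 class(es).
class of 2: {2}; class of 4: {4}

Answer: NOT BISIMILAR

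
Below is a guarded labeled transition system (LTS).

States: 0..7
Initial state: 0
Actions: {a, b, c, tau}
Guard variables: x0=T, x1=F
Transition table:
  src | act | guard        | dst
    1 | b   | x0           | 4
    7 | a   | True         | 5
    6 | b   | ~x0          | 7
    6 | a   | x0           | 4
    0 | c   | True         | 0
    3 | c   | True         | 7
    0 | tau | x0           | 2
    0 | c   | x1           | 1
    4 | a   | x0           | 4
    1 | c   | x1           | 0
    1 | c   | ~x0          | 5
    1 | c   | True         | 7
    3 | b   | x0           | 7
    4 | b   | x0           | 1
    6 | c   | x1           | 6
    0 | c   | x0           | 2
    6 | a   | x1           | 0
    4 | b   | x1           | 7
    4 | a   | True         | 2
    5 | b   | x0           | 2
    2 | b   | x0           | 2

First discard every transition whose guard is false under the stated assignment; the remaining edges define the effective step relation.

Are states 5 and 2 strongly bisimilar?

Bisimulation quotient by refinement:
  π0 = {{0,1,2,3,4,5,6,7}}
  π1 = {{0},{1,3},{2,5},{4},{6,7}}
  π2 = {{0},{1},{2,5},{3},{4},{6},{7}}
7 equivalence class(es) (converged in 3)
5∈{2,5}, 2∈{2,5}

Answer: BISIMILAR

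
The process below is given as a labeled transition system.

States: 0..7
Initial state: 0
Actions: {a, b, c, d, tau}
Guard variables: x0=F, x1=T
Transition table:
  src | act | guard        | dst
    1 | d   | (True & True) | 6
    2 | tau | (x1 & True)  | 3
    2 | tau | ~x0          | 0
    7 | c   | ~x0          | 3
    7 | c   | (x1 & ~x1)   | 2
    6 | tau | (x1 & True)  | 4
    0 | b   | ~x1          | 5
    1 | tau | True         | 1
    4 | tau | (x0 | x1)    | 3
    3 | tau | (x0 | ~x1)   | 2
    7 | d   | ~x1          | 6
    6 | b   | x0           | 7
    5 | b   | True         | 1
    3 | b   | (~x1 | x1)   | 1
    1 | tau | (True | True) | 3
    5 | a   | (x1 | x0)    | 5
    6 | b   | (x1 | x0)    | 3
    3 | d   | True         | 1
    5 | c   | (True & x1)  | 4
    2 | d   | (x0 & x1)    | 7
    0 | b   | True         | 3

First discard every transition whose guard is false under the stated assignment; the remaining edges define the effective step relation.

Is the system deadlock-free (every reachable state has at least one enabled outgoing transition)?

Answer: DEADLOCK-FREE

Working:
Reach set: {0,1,3,4,6}
  0: b→3  [1 exit(s)]
  1: d→6  tau→1  tau→3  [3 exit(s)]
  3: b→1  d→1  [2 exit(s)]
  4: tau→3  [1 exit(s)]
  6: b→3  tau→4  [2 exit(s)]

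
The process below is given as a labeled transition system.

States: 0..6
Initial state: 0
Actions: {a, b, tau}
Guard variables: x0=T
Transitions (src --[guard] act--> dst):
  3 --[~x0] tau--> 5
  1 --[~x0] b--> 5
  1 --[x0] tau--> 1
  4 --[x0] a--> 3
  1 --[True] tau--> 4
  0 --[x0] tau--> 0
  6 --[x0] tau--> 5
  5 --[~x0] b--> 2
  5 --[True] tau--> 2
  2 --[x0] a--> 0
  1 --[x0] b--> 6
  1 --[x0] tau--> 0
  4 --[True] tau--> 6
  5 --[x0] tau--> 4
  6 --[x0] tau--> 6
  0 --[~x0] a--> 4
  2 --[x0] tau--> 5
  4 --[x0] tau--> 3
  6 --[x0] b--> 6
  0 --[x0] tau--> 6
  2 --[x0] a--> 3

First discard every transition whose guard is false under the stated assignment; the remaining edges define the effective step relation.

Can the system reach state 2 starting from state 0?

After dropping false guards: 17 live edges.
L0 = {0}
L1 = {6}  total {0,6}
L2 = {5}  total {0,5,6}
L3 = {2,4}  total {0,2,4,5,6}
L4 = {3}  total {0,2,3,4,5,6}
Reach set: {0,2,3,4,5,6}
Path to 2: tau·tau·tau

Answer: REACHABLE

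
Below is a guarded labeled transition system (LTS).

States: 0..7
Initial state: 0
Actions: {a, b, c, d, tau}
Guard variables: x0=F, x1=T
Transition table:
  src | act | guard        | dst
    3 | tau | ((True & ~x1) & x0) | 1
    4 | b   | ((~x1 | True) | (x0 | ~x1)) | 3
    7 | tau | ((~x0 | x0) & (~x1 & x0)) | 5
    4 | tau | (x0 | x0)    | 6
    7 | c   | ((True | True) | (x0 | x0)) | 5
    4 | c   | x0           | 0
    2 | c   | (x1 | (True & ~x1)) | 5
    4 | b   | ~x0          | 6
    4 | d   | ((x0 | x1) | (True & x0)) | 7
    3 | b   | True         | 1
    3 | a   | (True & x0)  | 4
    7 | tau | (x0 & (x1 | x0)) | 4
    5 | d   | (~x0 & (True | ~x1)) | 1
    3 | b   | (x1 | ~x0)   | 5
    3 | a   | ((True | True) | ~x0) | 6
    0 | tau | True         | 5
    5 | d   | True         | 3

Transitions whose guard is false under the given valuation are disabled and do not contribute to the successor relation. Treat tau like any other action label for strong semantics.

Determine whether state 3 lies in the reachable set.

11 transition(s) survive guard evaluation.
depth 0: {0}
depth 1: {5}  total {0,5}
depth 2: {1,3}  total {0,1,3,5}
depth 3: {6}  total {0,1,3,5,6}
Reachable = {0,1,3,5,6}
trace reaching 3: tau·d

Answer: REACHABLE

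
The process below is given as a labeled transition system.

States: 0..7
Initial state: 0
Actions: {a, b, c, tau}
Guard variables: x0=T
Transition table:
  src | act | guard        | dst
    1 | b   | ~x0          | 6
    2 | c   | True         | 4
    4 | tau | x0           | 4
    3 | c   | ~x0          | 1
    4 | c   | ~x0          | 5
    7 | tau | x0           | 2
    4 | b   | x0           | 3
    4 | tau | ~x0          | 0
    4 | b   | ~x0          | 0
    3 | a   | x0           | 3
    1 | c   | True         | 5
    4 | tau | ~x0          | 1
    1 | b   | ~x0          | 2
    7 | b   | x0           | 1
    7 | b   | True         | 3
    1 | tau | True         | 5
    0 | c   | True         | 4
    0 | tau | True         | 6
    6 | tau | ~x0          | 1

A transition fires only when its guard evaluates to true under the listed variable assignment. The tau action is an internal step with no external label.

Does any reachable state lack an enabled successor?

Reachable = {0,3,4,6}
  0: c→4  tau→6  [2 out]
  3: a→3  [1 out]
  4: b→3  tau→4  [2 out]
  6: ∅  [no exit]
Path to 6: tau

Answer: DEADLOCK at state 6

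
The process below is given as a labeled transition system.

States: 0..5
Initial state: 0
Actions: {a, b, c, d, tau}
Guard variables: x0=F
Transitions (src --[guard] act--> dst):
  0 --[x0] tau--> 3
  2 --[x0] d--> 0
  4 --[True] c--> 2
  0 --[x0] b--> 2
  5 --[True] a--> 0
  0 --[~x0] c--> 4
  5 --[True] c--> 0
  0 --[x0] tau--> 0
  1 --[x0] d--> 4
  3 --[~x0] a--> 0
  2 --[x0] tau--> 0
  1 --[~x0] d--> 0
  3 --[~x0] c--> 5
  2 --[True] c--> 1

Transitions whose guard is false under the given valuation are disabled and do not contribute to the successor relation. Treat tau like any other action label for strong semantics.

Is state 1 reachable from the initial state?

Answer: REACHABLE

Trace:
After dropping false guards: 8 live edges.
Layer 0: {0}
Layer 1: {4}  cumulative {0,4}
Layer 2: {2}  cumulative {0,2,4}
Layer 3: {1}  cumulative {0,1,2,4}
Reachable = {0,1,2,4}
witness 1: c·c·c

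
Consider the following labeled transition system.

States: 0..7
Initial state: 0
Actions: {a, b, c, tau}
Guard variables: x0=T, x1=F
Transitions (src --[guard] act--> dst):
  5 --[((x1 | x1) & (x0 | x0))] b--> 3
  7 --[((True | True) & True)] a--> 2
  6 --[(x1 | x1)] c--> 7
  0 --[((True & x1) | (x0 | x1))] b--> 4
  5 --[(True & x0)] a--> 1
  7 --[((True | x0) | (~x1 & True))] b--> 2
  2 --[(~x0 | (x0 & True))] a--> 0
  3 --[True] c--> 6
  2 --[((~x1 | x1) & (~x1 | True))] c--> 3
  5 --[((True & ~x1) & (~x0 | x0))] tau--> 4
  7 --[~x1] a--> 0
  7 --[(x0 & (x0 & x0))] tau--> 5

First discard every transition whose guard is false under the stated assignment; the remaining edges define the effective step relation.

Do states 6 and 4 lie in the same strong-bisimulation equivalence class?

Answer: BISIMILAR

Working:
Refine partition for ~:
  P[0] = {{0,1,2,3,4,5,6,7}}
  P[1] = {{0},{1,4,6},{2},{3},{5},{7}}
stable after 2 split(s): 6 block(s)
[6]={1,4,6}  [4]={1,4,6}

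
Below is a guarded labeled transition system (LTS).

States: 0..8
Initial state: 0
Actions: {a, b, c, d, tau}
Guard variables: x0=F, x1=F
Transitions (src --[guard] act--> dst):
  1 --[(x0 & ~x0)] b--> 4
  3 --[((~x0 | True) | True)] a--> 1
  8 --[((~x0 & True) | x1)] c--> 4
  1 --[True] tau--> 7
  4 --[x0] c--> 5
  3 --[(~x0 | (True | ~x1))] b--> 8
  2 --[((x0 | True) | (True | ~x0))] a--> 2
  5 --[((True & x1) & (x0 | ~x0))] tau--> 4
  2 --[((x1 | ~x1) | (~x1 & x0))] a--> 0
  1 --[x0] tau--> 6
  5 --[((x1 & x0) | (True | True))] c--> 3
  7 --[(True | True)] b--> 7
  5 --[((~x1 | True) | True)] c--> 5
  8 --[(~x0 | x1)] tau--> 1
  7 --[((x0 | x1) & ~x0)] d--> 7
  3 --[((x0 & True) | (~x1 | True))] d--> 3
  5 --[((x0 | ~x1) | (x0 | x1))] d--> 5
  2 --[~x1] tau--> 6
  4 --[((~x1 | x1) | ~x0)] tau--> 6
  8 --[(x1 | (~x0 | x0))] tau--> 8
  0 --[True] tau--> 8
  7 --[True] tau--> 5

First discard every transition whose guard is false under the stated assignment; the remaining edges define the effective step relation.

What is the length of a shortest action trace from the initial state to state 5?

Layered search for 5:
  Layer 0: {0}
  Layer 1: {8}
  Layer 2: {1,4}
  Layer 3: {6,7}
  Layer 4: {5}
5 enters at depth 4; path tau·tau·tau·tau

Answer: 4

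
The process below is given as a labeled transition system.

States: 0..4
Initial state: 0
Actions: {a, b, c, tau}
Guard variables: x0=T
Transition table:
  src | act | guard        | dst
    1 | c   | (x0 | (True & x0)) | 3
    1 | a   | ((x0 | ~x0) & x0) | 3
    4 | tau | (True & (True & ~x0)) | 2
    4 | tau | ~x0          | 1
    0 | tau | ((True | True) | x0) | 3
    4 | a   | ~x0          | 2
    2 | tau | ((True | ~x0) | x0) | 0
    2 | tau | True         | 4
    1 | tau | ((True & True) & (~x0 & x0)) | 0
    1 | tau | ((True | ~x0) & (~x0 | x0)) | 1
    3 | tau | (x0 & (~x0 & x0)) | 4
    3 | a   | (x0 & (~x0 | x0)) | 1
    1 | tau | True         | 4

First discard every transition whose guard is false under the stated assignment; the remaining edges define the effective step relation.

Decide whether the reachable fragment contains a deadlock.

Answer: DEADLOCK at state 4

Working:
Reach set: {0,1,3,4}
  0: tau→3  [1 exit(s)]
  1: a→3  c→3  tau→1  tau→4  [4 exit(s)]
  3: a→1  [1 exit(s)]
  4: ∅  [deadlock]
Path to 4: tau·a·tau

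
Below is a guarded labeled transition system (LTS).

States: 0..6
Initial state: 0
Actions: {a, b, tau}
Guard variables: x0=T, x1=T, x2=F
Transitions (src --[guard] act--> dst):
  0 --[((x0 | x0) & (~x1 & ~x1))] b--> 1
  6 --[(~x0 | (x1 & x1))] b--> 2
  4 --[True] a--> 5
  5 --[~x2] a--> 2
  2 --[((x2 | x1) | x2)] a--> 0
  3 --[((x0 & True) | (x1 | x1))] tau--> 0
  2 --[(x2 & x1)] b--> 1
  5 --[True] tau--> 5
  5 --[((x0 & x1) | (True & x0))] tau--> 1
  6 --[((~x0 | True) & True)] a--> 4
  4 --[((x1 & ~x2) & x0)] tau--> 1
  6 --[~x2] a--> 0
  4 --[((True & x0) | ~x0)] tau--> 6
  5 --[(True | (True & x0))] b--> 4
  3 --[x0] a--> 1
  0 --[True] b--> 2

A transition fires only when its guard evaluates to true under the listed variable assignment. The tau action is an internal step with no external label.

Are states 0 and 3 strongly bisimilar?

Answer: NOT BISIMILAR

Trace:
Bisimulation quotient by refinement:
  π0 = {{0,1,2,3,4,5,6}}
  π1 = {{0},{1},{2},{3,4},{5},{6}}
  π2 = {{0},{1},{2},{3},{4},{5},{6}}
Fixed point at round 3; 7 class(es).
[0]={0}  [3]={3}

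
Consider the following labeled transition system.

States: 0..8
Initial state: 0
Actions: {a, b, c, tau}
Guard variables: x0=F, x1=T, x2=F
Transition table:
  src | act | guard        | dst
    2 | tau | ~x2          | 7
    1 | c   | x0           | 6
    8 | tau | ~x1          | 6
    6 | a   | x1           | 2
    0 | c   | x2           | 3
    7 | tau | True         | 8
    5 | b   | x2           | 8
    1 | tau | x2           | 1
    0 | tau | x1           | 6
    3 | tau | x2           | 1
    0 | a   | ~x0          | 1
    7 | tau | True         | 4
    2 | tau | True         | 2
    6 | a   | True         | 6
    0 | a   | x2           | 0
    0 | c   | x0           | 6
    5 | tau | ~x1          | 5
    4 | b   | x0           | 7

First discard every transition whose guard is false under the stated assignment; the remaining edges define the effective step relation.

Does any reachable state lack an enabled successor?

R = {0,1,2,4,6,7,8}
  0: a→1  tau→6  [deg 2]
  1: ∅  [deadlock]
  2: tau→2  tau→7  [deg 2]
  4: ∅  [deadlock]
  6: a→2  a→6  [deg 2]
  7: tau→4  tau→8  [deg 2]
  8: ∅  [deadlock]
Path to 1: a

Answer: DEADLOCK at state 1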